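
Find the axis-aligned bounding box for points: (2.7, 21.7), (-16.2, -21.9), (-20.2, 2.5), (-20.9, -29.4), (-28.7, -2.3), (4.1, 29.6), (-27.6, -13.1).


x range: [-28.7, 4.1]
y range: [-29.4, 29.6]
Bounding box: (-28.7,-29.4) to (4.1,29.6)

(-28.7,-29.4) to (4.1,29.6)


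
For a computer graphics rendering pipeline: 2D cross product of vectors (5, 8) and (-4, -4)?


u x v = u_x*v_y - u_y*v_x = 5*(-4) - 8*(-4)
= (-20) - (-32) = 12

12


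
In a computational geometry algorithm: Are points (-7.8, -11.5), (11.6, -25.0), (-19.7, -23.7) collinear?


Cross product: (11.6-(-7.8))*((-23.7)-(-11.5)) - ((-25)-(-11.5))*((-19.7)-(-7.8))
= -397.33

No, not collinear


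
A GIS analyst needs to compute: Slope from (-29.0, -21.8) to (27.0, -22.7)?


slope = (y2-y1)/(x2-x1) = ((-22.7)-(-21.8))/(27-(-29)) = (-0.9)/56 = -0.0161

-0.0161


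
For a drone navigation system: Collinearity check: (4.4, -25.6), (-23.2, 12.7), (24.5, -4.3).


Cross product: ((-23.2)-4.4)*((-4.3)-(-25.6)) - (12.7-(-25.6))*(24.5-4.4)
= -1357.71

No, not collinear


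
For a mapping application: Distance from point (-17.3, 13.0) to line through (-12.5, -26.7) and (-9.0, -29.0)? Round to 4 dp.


|cross product| = 127.91
|line direction| = sqrt(17.54) = 4.1881
Distance = 127.91/sqrt(17.54) = 30.5415

30.5415


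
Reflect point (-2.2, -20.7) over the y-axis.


Reflection over y-axis: (x,y) -> (-x,y)
(-2.2, -20.7) -> (2.2, -20.7)

(2.2, -20.7)


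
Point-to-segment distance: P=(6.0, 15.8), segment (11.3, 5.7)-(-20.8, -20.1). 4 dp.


Project P onto AB: t = 0 (clamped to [0,1])
Closest point on segment: (11.3, 5.7)
Distance: 11.4061

11.4061


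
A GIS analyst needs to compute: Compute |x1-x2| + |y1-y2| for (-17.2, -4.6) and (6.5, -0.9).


|(-17.2)-6.5| + |(-4.6)-(-0.9)| = 23.7 + 3.7 = 27.4

27.4


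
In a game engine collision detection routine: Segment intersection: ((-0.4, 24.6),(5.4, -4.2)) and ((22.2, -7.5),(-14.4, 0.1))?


Cross products: d1=-1003.1, d2=6.9, d3=464.7, d4=-545.3
d1*d2 < 0 and d3*d4 < 0? yes

Yes, they intersect


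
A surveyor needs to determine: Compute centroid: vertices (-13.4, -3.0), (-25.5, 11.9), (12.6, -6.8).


Centroid = ((x_A+x_B+x_C)/3, (y_A+y_B+y_C)/3)
= (((-13.4)+(-25.5)+12.6)/3, ((-3)+11.9+(-6.8))/3)
= (-8.7667, 0.7)

(-8.7667, 0.7)


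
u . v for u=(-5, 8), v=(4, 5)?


u . v = u_x*v_x + u_y*v_y = (-5)*4 + 8*5
= (-20) + 40 = 20

20


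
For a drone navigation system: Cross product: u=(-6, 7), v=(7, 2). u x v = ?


u x v = u_x*v_y - u_y*v_x = (-6)*2 - 7*7
= (-12) - 49 = -61

-61


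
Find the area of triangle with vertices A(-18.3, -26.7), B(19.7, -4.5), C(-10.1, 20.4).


Area = |x_A(y_B-y_C) + x_B(y_C-y_A) + x_C(y_A-y_B)|/2
= |455.67 + 927.87 + 224.22|/2
= 1607.76/2 = 803.88

803.88


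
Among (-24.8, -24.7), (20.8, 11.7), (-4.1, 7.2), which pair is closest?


d(P0,P1) = 58.3466, d(P0,P2) = 38.0276, d(P1,P2) = 25.3034
Closest: P1 and P2

Closest pair: (20.8, 11.7) and (-4.1, 7.2), distance = 25.3034


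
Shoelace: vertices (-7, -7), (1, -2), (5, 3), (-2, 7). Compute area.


Shoelace sum: ((-7)*(-2) - 1*(-7)) + (1*3 - 5*(-2)) + (5*7 - (-2)*3) + ((-2)*(-7) - (-7)*7)
= 138
Area = |138|/2 = 69

69


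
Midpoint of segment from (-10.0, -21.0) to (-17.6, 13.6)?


M = (((-10)+(-17.6))/2, ((-21)+13.6)/2)
= (-13.8, -3.7)

(-13.8, -3.7)


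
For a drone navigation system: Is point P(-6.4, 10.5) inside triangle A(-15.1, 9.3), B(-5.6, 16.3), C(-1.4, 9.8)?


Cross products: AB x AP = -49.5, BC x BP = -29.56, CA x CP = -12.09
All same sign? yes

Yes, inside


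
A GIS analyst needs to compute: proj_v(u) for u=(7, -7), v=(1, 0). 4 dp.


u.v = 7, |v| = sqrt(1) = 1
Scalar projection = u.v / |v| = 7 / sqrt(1) = 7

7


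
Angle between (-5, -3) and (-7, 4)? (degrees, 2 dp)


u.v = 23, |u| = sqrt(34) = 5.831, |v| = sqrt(65) = 8.0623
cos(theta) = u.v/(|u||v|) = 23/sqrt(2210) = 0.489251
theta = acos(0.489251) = 60.71 degrees

60.71 degrees


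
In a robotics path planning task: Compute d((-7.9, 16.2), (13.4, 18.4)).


dx=21.3, dy=2.2
d^2 = 21.3^2 + 2.2^2 = 458.53
d = sqrt(458.53) = 21.4133

21.4133


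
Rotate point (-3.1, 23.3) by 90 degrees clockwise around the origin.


90° CW: (x,y) -> (y, -x)
(-3.1,23.3) -> (23.3, 3.1)

(23.3, 3.1)


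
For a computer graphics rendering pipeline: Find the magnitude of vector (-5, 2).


|u| = sqrt((-5)^2 + 2^2) = sqrt(29) = 5.3852

5.3852


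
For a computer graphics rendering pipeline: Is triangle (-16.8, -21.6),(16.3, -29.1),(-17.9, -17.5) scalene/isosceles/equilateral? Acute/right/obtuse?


Side lengths squared: AB^2=1151.86, BC^2=1304.2, CA^2=18.02
Sorted: [18.02, 1151.86, 1304.2]
By sides: Scalene, By angles: Obtuse

Scalene, Obtuse


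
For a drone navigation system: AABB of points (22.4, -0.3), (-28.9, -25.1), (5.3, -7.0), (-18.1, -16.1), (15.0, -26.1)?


x range: [-28.9, 22.4]
y range: [-26.1, -0.3]
Bounding box: (-28.9,-26.1) to (22.4,-0.3)

(-28.9,-26.1) to (22.4,-0.3)


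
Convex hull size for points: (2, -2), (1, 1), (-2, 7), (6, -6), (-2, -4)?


Convex hull vertices (CCW): (-2, -4), (6, -6), (-2, 7)
Count = 3

3


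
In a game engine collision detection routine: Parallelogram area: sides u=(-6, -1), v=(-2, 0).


|u x v| = |(-6)*0 - (-1)*(-2)|
= |0 - 2| = 2

2


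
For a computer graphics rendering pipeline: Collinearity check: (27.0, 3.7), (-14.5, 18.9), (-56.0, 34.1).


Cross product: ((-14.5)-27)*(34.1-3.7) - (18.9-3.7)*((-56)-27)
= 0

Yes, collinear


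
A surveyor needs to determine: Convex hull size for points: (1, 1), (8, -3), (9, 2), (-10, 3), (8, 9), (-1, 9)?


Convex hull vertices (CCW): (-10, 3), (8, -3), (9, 2), (8, 9), (-1, 9)
Count = 5

5


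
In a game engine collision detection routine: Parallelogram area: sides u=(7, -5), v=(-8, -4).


|u x v| = |7*(-4) - (-5)*(-8)|
= |(-28) - 40| = 68

68


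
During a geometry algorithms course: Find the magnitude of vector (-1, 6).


|u| = sqrt((-1)^2 + 6^2) = sqrt(37) = 6.0828

6.0828


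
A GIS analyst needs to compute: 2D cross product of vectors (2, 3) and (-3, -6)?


u x v = u_x*v_y - u_y*v_x = 2*(-6) - 3*(-3)
= (-12) - (-9) = -3

-3


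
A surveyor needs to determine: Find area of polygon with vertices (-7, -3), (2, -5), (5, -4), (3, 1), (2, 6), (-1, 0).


Shoelace sum: ((-7)*(-5) - 2*(-3)) + (2*(-4) - 5*(-5)) + (5*1 - 3*(-4)) + (3*6 - 2*1) + (2*0 - (-1)*6) + ((-1)*(-3) - (-7)*0)
= 100
Area = |100|/2 = 50

50


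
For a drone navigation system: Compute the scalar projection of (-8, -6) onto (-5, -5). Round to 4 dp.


u.v = 70, |v| = sqrt(50) = 7.0711
Scalar projection = u.v / |v| = 70 / sqrt(50) = 9.8995

9.8995


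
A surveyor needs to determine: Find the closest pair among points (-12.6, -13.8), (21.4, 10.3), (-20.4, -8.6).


d(P0,P1) = 41.6751, d(P0,P2) = 9.3744, d(P1,P2) = 45.8743
Closest: P0 and P2

Closest pair: (-12.6, -13.8) and (-20.4, -8.6), distance = 9.3744


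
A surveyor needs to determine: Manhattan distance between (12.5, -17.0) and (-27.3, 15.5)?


|12.5-(-27.3)| + |(-17)-15.5| = 39.8 + 32.5 = 72.3

72.3


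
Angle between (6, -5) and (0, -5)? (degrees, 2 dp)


u.v = 25, |u| = sqrt(61) = 7.8102, |v| = sqrt(25) = 5
cos(theta) = u.v/(|u||v|) = 25/sqrt(1525) = 0.640184
theta = acos(0.640184) = 50.19 degrees

50.19 degrees


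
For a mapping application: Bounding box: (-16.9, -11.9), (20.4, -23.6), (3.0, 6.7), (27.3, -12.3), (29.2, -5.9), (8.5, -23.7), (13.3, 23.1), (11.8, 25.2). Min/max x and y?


x range: [-16.9, 29.2]
y range: [-23.7, 25.2]
Bounding box: (-16.9,-23.7) to (29.2,25.2)

(-16.9,-23.7) to (29.2,25.2)


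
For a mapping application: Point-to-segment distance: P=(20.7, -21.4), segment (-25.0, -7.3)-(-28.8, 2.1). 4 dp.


Project P onto AB: t = 0 (clamped to [0,1])
Closest point on segment: (-25, -7.3)
Distance: 47.8257

47.8257


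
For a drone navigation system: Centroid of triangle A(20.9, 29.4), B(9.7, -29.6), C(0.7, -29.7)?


Centroid = ((x_A+x_B+x_C)/3, (y_A+y_B+y_C)/3)
= ((20.9+9.7+0.7)/3, (29.4+(-29.6)+(-29.7))/3)
= (10.4333, -9.9667)

(10.4333, -9.9667)


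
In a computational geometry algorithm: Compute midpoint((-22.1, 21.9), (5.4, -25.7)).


M = (((-22.1)+5.4)/2, (21.9+(-25.7))/2)
= (-8.35, -1.9)

(-8.35, -1.9)


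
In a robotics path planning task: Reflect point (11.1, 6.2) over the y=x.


Reflection over y=x: (x,y) -> (y,x)
(11.1, 6.2) -> (6.2, 11.1)

(6.2, 11.1)


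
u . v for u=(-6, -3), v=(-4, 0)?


u . v = u_x*v_x + u_y*v_y = (-6)*(-4) + (-3)*0
= 24 + 0 = 24

24


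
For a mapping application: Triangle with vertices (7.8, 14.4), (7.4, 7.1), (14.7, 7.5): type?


Side lengths squared: AB^2=53.45, BC^2=53.45, CA^2=95.22
Sorted: [53.45, 53.45, 95.22]
By sides: Isosceles, By angles: Acute

Isosceles, Acute


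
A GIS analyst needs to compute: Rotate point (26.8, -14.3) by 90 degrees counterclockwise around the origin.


90° CCW: (x,y) -> (-y, x)
(26.8,-14.3) -> (14.3, 26.8)

(14.3, 26.8)


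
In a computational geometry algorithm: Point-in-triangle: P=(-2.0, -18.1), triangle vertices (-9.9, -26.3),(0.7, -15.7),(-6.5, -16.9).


Cross products: AB x AP = 3.18, BC x BP = 14.04, CA x CP = 46.38
All same sign? yes

Yes, inside


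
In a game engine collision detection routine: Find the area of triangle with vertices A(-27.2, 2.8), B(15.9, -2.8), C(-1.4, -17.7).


Area = |x_A(y_B-y_C) + x_B(y_C-y_A) + x_C(y_A-y_B)|/2
= |(-405.28) + (-325.95) + (-7.84)|/2
= 739.07/2 = 369.535

369.535


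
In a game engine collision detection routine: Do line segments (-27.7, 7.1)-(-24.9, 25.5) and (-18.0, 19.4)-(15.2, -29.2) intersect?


Cross products: d1=-879.78, d2=-132.82, d3=-144.04, d4=-891
d1*d2 < 0 and d3*d4 < 0? no

No, they don't intersect


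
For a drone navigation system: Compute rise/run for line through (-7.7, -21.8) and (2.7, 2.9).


slope = (y2-y1)/(x2-x1) = (2.9-(-21.8))/(2.7-(-7.7)) = 24.7/10.4 = 2.375

2.375


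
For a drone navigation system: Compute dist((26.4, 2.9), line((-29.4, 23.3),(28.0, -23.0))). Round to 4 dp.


|cross product| = 1412.58
|line direction| = sqrt(5438.45) = 73.7458
Distance = 1412.58/sqrt(5438.45) = 19.1547

19.1547


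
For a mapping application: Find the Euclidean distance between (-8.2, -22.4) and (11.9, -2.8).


dx=20.1, dy=19.6
d^2 = 20.1^2 + 19.6^2 = 788.17
d = sqrt(788.17) = 28.0744

28.0744


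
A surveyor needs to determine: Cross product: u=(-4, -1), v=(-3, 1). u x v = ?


u x v = u_x*v_y - u_y*v_x = (-4)*1 - (-1)*(-3)
= (-4) - 3 = -7

-7


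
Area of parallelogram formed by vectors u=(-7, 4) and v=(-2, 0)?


|u x v| = |(-7)*0 - 4*(-2)|
= |0 - (-8)| = 8

8


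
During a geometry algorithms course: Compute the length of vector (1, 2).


|u| = sqrt(1^2 + 2^2) = sqrt(5) = 2.2361

2.2361


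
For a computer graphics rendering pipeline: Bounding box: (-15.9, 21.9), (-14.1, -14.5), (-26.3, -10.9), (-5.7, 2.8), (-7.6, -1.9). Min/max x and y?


x range: [-26.3, -5.7]
y range: [-14.5, 21.9]
Bounding box: (-26.3,-14.5) to (-5.7,21.9)

(-26.3,-14.5) to (-5.7,21.9)


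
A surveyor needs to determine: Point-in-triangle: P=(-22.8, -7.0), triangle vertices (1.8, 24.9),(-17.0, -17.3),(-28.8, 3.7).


Cross products: AB x AP = -438.4, BC x BP = 0.26, CA x CP = -454.62
All same sign? no

No, outside


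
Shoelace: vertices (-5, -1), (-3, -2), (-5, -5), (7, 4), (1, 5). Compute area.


Shoelace sum: ((-5)*(-2) - (-3)*(-1)) + ((-3)*(-5) - (-5)*(-2)) + ((-5)*4 - 7*(-5)) + (7*5 - 1*4) + (1*(-1) - (-5)*5)
= 82
Area = |82|/2 = 41

41


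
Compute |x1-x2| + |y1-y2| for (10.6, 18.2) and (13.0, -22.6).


|10.6-13| + |18.2-(-22.6)| = 2.4 + 40.8 = 43.2

43.2


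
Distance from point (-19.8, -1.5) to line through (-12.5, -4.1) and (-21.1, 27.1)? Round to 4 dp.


|cross product| = 205.4
|line direction| = sqrt(1047.4) = 32.3636
Distance = 205.4/sqrt(1047.4) = 6.3466

6.3466


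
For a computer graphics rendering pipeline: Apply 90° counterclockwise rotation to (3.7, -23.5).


90° CCW: (x,y) -> (-y, x)
(3.7,-23.5) -> (23.5, 3.7)

(23.5, 3.7)


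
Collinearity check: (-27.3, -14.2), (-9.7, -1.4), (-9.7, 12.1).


Cross product: ((-9.7)-(-27.3))*(12.1-(-14.2)) - ((-1.4)-(-14.2))*((-9.7)-(-27.3))
= 237.6

No, not collinear


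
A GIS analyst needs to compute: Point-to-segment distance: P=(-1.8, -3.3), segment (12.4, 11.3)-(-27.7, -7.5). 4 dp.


Project P onto AB: t = 0.4302 (clamped to [0,1])
Closest point on segment: (-4.8527, 3.2114)
Distance: 7.1915

7.1915


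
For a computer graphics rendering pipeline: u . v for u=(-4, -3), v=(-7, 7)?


u . v = u_x*v_x + u_y*v_y = (-4)*(-7) + (-3)*7
= 28 + (-21) = 7

7


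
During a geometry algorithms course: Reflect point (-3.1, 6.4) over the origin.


Reflection over origin: (x,y) -> (-x,-y)
(-3.1, 6.4) -> (3.1, -6.4)

(3.1, -6.4)


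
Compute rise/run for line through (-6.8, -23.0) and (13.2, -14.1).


slope = (y2-y1)/(x2-x1) = ((-14.1)-(-23))/(13.2-(-6.8)) = 8.9/20 = 0.445

0.445


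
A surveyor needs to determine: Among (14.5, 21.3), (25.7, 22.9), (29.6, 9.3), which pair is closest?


d(P0,P1) = 11.3137, d(P0,P2) = 19.2876, d(P1,P2) = 14.1481
Closest: P0 and P1

Closest pair: (14.5, 21.3) and (25.7, 22.9), distance = 11.3137


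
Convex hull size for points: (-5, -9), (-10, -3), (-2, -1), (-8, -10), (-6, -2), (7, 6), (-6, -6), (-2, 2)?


Convex hull vertices (CCW): (-10, -3), (-8, -10), (-5, -9), (7, 6), (-2, 2)
Count = 5

5


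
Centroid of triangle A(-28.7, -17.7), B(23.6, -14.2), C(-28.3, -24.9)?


Centroid = ((x_A+x_B+x_C)/3, (y_A+y_B+y_C)/3)
= (((-28.7)+23.6+(-28.3))/3, ((-17.7)+(-14.2)+(-24.9))/3)
= (-11.1333, -18.9333)

(-11.1333, -18.9333)


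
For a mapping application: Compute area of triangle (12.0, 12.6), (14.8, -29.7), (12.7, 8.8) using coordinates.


Area = |x_A(y_B-y_C) + x_B(y_C-y_A) + x_C(y_A-y_B)|/2
= |(-462) + (-56.24) + 537.21|/2
= 18.97/2 = 9.485

9.485


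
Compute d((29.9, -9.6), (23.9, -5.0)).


dx=-6, dy=4.6
d^2 = (-6)^2 + 4.6^2 = 57.16
d = sqrt(57.16) = 7.5604

7.5604


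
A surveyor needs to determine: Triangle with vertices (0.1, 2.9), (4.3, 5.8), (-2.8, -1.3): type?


Side lengths squared: AB^2=26.05, BC^2=100.82, CA^2=26.05
Sorted: [26.05, 26.05, 100.82]
By sides: Isosceles, By angles: Obtuse

Isosceles, Obtuse


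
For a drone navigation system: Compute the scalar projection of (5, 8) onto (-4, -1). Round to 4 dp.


u.v = -28, |v| = sqrt(17) = 4.1231
Scalar projection = u.v / |v| = -28 / sqrt(17) = -6.791

-6.791


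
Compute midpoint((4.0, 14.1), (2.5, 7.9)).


M = ((4+2.5)/2, (14.1+7.9)/2)
= (3.25, 11)

(3.25, 11)


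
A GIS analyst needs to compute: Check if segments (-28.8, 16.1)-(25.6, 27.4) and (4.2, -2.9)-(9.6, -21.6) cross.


Cross products: d1=-514.5, d2=563.8, d3=-1406.5, d4=-2484.8
d1*d2 < 0 and d3*d4 < 0? no

No, they don't intersect


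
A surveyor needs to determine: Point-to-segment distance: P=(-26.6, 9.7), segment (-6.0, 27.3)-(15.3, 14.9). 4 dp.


Project P onto AB: t = 0 (clamped to [0,1])
Closest point on segment: (-6, 27.3)
Distance: 27.0946

27.0946


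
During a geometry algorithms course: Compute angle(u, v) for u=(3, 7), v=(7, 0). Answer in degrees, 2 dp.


u.v = 21, |u| = sqrt(58) = 7.6158, |v| = sqrt(49) = 7
cos(theta) = u.v/(|u||v|) = 21/sqrt(2842) = 0.393919
theta = acos(0.393919) = 66.8 degrees

66.8 degrees


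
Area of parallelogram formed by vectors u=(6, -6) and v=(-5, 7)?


|u x v| = |6*7 - (-6)*(-5)|
= |42 - 30| = 12

12


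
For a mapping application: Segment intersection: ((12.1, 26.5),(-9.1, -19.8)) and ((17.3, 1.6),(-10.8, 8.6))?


Cross products: d1=-663.29, d2=786.14, d3=768.64, d4=-680.79
d1*d2 < 0 and d3*d4 < 0? yes

Yes, they intersect


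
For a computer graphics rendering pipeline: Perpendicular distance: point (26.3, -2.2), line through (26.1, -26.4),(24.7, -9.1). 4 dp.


|cross product| = 37.34
|line direction| = sqrt(301.25) = 17.3566
Distance = 37.34/sqrt(301.25) = 2.1513

2.1513


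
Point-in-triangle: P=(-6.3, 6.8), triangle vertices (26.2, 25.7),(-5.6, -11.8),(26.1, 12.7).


Cross products: AB x AP = -617.73, BC x BP = 606.77, CA x CP = 420.61
All same sign? no

No, outside


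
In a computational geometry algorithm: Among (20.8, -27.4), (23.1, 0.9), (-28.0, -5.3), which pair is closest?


d(P0,P1) = 28.3933, d(P0,P2) = 53.571, d(P1,P2) = 51.4748
Closest: P0 and P1

Closest pair: (20.8, -27.4) and (23.1, 0.9), distance = 28.3933


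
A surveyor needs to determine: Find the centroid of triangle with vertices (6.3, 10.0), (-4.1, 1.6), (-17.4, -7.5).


Centroid = ((x_A+x_B+x_C)/3, (y_A+y_B+y_C)/3)
= ((6.3+(-4.1)+(-17.4))/3, (10+1.6+(-7.5))/3)
= (-5.0667, 1.3667)

(-5.0667, 1.3667)


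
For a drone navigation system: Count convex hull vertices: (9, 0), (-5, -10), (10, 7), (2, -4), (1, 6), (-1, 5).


Convex hull vertices (CCW): (-5, -10), (9, 0), (10, 7), (1, 6), (-1, 5)
Count = 5

5


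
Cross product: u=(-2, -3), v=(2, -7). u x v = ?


u x v = u_x*v_y - u_y*v_x = (-2)*(-7) - (-3)*2
= 14 - (-6) = 20

20


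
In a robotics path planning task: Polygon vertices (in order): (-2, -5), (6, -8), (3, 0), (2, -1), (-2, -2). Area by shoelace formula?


Shoelace sum: ((-2)*(-8) - 6*(-5)) + (6*0 - 3*(-8)) + (3*(-1) - 2*0) + (2*(-2) - (-2)*(-1)) + ((-2)*(-5) - (-2)*(-2))
= 67
Area = |67|/2 = 33.5

33.5


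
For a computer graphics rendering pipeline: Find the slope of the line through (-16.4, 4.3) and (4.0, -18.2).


slope = (y2-y1)/(x2-x1) = ((-18.2)-4.3)/(4-(-16.4)) = (-22.5)/20.4 = -1.1029

-1.1029


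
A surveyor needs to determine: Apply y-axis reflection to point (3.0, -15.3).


Reflection over y-axis: (x,y) -> (-x,y)
(3, -15.3) -> (-3, -15.3)

(-3, -15.3)


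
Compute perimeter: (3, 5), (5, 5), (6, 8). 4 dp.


Sides: (3, 5)->(5, 5): sqrt(4) = 2, (5, 5)->(6, 8): sqrt(10) = 3.162278, (6, 8)->(3, 5): sqrt(18) = 4.242641
Sum = 9.404919
Perimeter = 9.4049

9.4049


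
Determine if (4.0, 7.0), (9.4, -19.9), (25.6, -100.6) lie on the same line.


Cross product: (9.4-4)*((-100.6)-7) - ((-19.9)-7)*(25.6-4)
= 0

Yes, collinear


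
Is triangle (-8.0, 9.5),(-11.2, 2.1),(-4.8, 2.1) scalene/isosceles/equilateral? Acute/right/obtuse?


Side lengths squared: AB^2=65, BC^2=40.96, CA^2=65
Sorted: [40.96, 65, 65]
By sides: Isosceles, By angles: Acute

Isosceles, Acute


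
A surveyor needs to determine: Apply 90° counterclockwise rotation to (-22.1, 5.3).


90° CCW: (x,y) -> (-y, x)
(-22.1,5.3) -> (-5.3, -22.1)

(-5.3, -22.1)


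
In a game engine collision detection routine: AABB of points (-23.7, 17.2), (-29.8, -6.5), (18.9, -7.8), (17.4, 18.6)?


x range: [-29.8, 18.9]
y range: [-7.8, 18.6]
Bounding box: (-29.8,-7.8) to (18.9,18.6)

(-29.8,-7.8) to (18.9,18.6)


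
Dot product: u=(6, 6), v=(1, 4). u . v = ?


u . v = u_x*v_x + u_y*v_y = 6*1 + 6*4
= 6 + 24 = 30

30


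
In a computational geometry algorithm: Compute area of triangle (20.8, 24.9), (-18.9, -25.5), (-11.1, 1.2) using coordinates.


Area = |x_A(y_B-y_C) + x_B(y_C-y_A) + x_C(y_A-y_B)|/2
= |(-555.36) + 447.93 + (-559.44)|/2
= 666.87/2 = 333.435

333.435


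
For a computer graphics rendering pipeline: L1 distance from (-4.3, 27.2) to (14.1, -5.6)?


|(-4.3)-14.1| + |27.2-(-5.6)| = 18.4 + 32.8 = 51.2

51.2


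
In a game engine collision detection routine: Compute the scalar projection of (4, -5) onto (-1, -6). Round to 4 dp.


u.v = 26, |v| = sqrt(37) = 6.0828
Scalar projection = u.v / |v| = 26 / sqrt(37) = 4.2744

4.2744


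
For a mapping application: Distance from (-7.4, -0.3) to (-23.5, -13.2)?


dx=-16.1, dy=-12.9
d^2 = (-16.1)^2 + (-12.9)^2 = 425.62
d = sqrt(425.62) = 20.6306

20.6306


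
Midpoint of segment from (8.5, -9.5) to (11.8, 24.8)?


M = ((8.5+11.8)/2, ((-9.5)+24.8)/2)
= (10.15, 7.65)

(10.15, 7.65)


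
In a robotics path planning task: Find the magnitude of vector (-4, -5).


|u| = sqrt((-4)^2 + (-5)^2) = sqrt(41) = 6.4031

6.4031


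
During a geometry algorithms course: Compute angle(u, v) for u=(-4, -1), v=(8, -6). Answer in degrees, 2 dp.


u.v = -26, |u| = sqrt(17) = 4.1231, |v| = sqrt(100) = 10
cos(theta) = u.v/(|u||v|) = -26/sqrt(1700) = -0.630593
theta = acos(-0.630593) = 129.09 degrees

129.09 degrees


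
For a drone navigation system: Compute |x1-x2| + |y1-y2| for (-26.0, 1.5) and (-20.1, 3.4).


|(-26)-(-20.1)| + |1.5-3.4| = 5.9 + 1.9 = 7.8

7.8


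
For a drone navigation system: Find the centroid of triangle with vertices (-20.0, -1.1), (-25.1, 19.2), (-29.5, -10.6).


Centroid = ((x_A+x_B+x_C)/3, (y_A+y_B+y_C)/3)
= (((-20)+(-25.1)+(-29.5))/3, ((-1.1)+19.2+(-10.6))/3)
= (-24.8667, 2.5)

(-24.8667, 2.5)


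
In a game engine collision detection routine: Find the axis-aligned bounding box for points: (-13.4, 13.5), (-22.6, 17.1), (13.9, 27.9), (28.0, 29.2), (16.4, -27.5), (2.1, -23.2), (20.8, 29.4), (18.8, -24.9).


x range: [-22.6, 28]
y range: [-27.5, 29.4]
Bounding box: (-22.6,-27.5) to (28,29.4)

(-22.6,-27.5) to (28,29.4)


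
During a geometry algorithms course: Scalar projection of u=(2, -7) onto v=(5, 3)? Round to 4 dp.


u.v = -11, |v| = sqrt(34) = 5.831
Scalar projection = u.v / |v| = -11 / sqrt(34) = -1.8865

-1.8865


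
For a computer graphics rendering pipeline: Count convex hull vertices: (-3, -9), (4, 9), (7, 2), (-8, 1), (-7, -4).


Convex hull vertices (CCW): (-8, 1), (-7, -4), (-3, -9), (7, 2), (4, 9)
Count = 5

5


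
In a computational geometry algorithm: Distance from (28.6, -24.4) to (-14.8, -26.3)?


dx=-43.4, dy=-1.9
d^2 = (-43.4)^2 + (-1.9)^2 = 1887.17
d = sqrt(1887.17) = 43.4416

43.4416


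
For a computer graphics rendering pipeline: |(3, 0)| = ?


|u| = sqrt(3^2 + 0^2) = sqrt(9) = 3

3


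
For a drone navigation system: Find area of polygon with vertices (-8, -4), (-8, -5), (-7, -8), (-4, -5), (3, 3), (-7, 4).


Shoelace sum: ((-8)*(-5) - (-8)*(-4)) + ((-8)*(-8) - (-7)*(-5)) + ((-7)*(-5) - (-4)*(-8)) + ((-4)*3 - 3*(-5)) + (3*4 - (-7)*3) + ((-7)*(-4) - (-8)*4)
= 136
Area = |136|/2 = 68

68


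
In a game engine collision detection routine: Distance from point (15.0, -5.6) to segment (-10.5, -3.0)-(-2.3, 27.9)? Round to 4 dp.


Project P onto AB: t = 0.126 (clamped to [0,1])
Closest point on segment: (-9.4669, 0.8928)
Distance: 25.3138

25.3138


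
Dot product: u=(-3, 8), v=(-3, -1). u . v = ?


u . v = u_x*v_x + u_y*v_y = (-3)*(-3) + 8*(-1)
= 9 + (-8) = 1

1


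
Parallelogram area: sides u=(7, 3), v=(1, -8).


|u x v| = |7*(-8) - 3*1|
= |(-56) - 3| = 59

59


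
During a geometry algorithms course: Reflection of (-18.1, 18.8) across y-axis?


Reflection over y-axis: (x,y) -> (-x,y)
(-18.1, 18.8) -> (18.1, 18.8)

(18.1, 18.8)


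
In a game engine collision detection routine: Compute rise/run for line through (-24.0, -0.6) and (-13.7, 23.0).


slope = (y2-y1)/(x2-x1) = (23-(-0.6))/((-13.7)-(-24)) = 23.6/10.3 = 2.2913

2.2913


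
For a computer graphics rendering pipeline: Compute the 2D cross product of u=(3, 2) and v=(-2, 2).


u x v = u_x*v_y - u_y*v_x = 3*2 - 2*(-2)
= 6 - (-4) = 10

10


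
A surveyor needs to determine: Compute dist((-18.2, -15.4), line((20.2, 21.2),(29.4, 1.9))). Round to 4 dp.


|cross product| = 1077.84
|line direction| = sqrt(457.13) = 21.3806
Distance = 1077.84/sqrt(457.13) = 50.4121

50.4121


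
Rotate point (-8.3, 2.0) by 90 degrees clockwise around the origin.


90° CW: (x,y) -> (y, -x)
(-8.3,2) -> (2, 8.3)

(2, 8.3)


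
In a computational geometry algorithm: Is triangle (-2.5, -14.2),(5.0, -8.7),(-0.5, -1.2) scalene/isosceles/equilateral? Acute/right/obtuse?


Side lengths squared: AB^2=86.5, BC^2=86.5, CA^2=173
Sorted: [86.5, 86.5, 173]
By sides: Isosceles, By angles: Right

Isosceles, Right


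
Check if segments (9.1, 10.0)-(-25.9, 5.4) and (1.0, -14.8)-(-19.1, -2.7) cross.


Cross products: d1=-596.49, d2=-80.53, d3=830.74, d4=314.78
d1*d2 < 0 and d3*d4 < 0? no

No, they don't intersect


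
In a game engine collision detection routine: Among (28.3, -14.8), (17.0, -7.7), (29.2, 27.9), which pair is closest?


d(P0,P1) = 13.3454, d(P0,P2) = 42.7095, d(P1,P2) = 37.6324
Closest: P0 and P1

Closest pair: (28.3, -14.8) and (17.0, -7.7), distance = 13.3454


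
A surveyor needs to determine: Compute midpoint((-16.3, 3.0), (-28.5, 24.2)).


M = (((-16.3)+(-28.5))/2, (3+24.2)/2)
= (-22.4, 13.6)

(-22.4, 13.6)


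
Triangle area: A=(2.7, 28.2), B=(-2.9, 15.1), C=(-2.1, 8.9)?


Area = |x_A(y_B-y_C) + x_B(y_C-y_A) + x_C(y_A-y_B)|/2
= |16.74 + 55.97 + (-27.51)|/2
= 45.2/2 = 22.6

22.6


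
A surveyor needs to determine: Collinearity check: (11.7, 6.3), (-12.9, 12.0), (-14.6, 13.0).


Cross product: ((-12.9)-11.7)*(13-6.3) - (12-6.3)*((-14.6)-11.7)
= -14.91

No, not collinear


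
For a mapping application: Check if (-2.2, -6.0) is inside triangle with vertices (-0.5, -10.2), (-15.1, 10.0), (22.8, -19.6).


Cross products: AB x AP = -26.98, BC x BP = -224.56, CA x CP = -81.88
All same sign? yes

Yes, inside


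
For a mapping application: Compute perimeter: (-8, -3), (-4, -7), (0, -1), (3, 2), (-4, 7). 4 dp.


Sides: (-8, -3)->(-4, -7): sqrt(32) = 5.656854, (-4, -7)->(0, -1): sqrt(52) = 7.211103, (0, -1)->(3, 2): sqrt(18) = 4.242641, (3, 2)->(-4, 7): sqrt(74) = 8.602325, (-4, 7)->(-8, -3): sqrt(116) = 10.77033
Sum = 36.483253
Perimeter = 36.4833

36.4833


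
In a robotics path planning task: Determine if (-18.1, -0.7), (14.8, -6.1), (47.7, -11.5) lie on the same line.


Cross product: (14.8-(-18.1))*((-11.5)-(-0.7)) - ((-6.1)-(-0.7))*(47.7-(-18.1))
= 0

Yes, collinear


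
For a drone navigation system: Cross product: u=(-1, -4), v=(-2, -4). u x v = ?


u x v = u_x*v_y - u_y*v_x = (-1)*(-4) - (-4)*(-2)
= 4 - 8 = -4

-4


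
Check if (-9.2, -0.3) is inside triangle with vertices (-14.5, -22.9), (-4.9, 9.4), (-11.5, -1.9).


Cross products: AB x AP = 45.77, BC x BP = 15.43, CA x CP = 43.5
All same sign? yes

Yes, inside


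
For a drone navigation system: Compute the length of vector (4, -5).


|u| = sqrt(4^2 + (-5)^2) = sqrt(41) = 6.4031

6.4031


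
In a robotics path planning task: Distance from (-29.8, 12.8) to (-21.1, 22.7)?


dx=8.7, dy=9.9
d^2 = 8.7^2 + 9.9^2 = 173.7
d = sqrt(173.7) = 13.1795

13.1795


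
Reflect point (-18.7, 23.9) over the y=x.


Reflection over y=x: (x,y) -> (y,x)
(-18.7, 23.9) -> (23.9, -18.7)

(23.9, -18.7)


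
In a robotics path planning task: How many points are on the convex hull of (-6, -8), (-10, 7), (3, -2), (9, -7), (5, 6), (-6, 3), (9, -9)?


Convex hull vertices (CCW): (-10, 7), (-6, -8), (9, -9), (9, -7), (5, 6)
Count = 5

5


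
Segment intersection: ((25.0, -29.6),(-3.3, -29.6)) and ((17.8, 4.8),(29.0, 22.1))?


Cross products: d1=-509.84, d2=-20.25, d3=-973.52, d4=-1463.11
d1*d2 < 0 and d3*d4 < 0? no

No, they don't intersect


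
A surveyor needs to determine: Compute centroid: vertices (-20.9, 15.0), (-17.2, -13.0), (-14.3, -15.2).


Centroid = ((x_A+x_B+x_C)/3, (y_A+y_B+y_C)/3)
= (((-20.9)+(-17.2)+(-14.3))/3, (15+(-13)+(-15.2))/3)
= (-17.4667, -4.4)

(-17.4667, -4.4)


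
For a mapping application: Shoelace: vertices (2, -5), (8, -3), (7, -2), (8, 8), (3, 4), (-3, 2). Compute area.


Shoelace sum: (2*(-3) - 8*(-5)) + (8*(-2) - 7*(-3)) + (7*8 - 8*(-2)) + (8*4 - 3*8) + (3*2 - (-3)*4) + ((-3)*(-5) - 2*2)
= 148
Area = |148|/2 = 74

74


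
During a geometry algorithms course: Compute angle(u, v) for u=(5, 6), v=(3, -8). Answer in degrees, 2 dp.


u.v = -33, |u| = sqrt(61) = 7.8102, |v| = sqrt(73) = 8.544
cos(theta) = u.v/(|u||v|) = -33/sqrt(4453) = -0.494524
theta = acos(-0.494524) = 119.64 degrees

119.64 degrees


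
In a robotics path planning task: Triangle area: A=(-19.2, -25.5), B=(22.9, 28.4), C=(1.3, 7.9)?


Area = |x_A(y_B-y_C) + x_B(y_C-y_A) + x_C(y_A-y_B)|/2
= |(-393.6) + 764.86 + (-70.07)|/2
= 301.19/2 = 150.595

150.595


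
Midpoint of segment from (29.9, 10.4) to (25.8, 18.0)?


M = ((29.9+25.8)/2, (10.4+18)/2)
= (27.85, 14.2)

(27.85, 14.2)


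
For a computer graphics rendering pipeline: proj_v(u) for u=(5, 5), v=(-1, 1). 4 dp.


u.v = 0, |v| = sqrt(2) = 1.4142
Scalar projection = u.v / |v| = 0 / sqrt(2) = 0

0


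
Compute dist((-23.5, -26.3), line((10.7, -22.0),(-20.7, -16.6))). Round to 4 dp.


|cross product| = 319.7
|line direction| = sqrt(1015.12) = 31.8609
Distance = 319.7/sqrt(1015.12) = 10.0342

10.0342


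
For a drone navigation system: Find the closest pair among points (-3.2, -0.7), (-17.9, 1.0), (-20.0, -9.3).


d(P0,P1) = 14.798, d(P0,P2) = 18.8733, d(P1,P2) = 10.5119
Closest: P1 and P2

Closest pair: (-17.9, 1.0) and (-20.0, -9.3), distance = 10.5119


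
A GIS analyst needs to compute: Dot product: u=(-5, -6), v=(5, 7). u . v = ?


u . v = u_x*v_x + u_y*v_y = (-5)*5 + (-6)*7
= (-25) + (-42) = -67

-67


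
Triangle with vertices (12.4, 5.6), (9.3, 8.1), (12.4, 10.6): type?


Side lengths squared: AB^2=15.86, BC^2=15.86, CA^2=25
Sorted: [15.86, 15.86, 25]
By sides: Isosceles, By angles: Acute

Isosceles, Acute


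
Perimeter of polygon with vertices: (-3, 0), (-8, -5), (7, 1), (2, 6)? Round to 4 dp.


Sides: (-3, 0)->(-8, -5): sqrt(50) = 7.071068, (-8, -5)->(7, 1): sqrt(261) = 16.155494, (7, 1)->(2, 6): sqrt(50) = 7.071068, (2, 6)->(-3, 0): sqrt(61) = 7.81025
Sum = 38.10788
Perimeter = 38.1079

38.1079


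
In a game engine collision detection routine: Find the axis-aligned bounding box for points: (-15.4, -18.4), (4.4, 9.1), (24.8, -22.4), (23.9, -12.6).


x range: [-15.4, 24.8]
y range: [-22.4, 9.1]
Bounding box: (-15.4,-22.4) to (24.8,9.1)

(-15.4,-22.4) to (24.8,9.1)


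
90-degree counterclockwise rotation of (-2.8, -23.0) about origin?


90° CCW: (x,y) -> (-y, x)
(-2.8,-23) -> (23, -2.8)

(23, -2.8)


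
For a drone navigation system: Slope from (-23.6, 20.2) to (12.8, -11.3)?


slope = (y2-y1)/(x2-x1) = ((-11.3)-20.2)/(12.8-(-23.6)) = (-31.5)/36.4 = -0.8654

-0.8654


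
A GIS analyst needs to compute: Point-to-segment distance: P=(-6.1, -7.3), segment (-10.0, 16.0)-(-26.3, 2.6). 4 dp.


Project P onto AB: t = 0.5585 (clamped to [0,1])
Closest point on segment: (-19.1027, 8.5168)
Distance: 20.4754

20.4754


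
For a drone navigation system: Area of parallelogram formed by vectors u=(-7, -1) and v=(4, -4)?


|u x v| = |(-7)*(-4) - (-1)*4|
= |28 - (-4)| = 32

32


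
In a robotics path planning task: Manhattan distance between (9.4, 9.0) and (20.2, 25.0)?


|9.4-20.2| + |9-25| = 10.8 + 16 = 26.8

26.8


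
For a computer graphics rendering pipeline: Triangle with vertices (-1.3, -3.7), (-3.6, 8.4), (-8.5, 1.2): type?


Side lengths squared: AB^2=151.7, BC^2=75.85, CA^2=75.85
Sorted: [75.85, 75.85, 151.7]
By sides: Isosceles, By angles: Right

Isosceles, Right


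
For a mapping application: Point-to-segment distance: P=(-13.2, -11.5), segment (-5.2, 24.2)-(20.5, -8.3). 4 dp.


Project P onto AB: t = 0.5561 (clamped to [0,1])
Closest point on segment: (9.0913, 6.1273)
Distance: 28.4187

28.4187


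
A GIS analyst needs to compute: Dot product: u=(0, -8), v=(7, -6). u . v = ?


u . v = u_x*v_x + u_y*v_y = 0*7 + (-8)*(-6)
= 0 + 48 = 48

48


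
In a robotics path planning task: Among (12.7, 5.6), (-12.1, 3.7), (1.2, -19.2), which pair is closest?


d(P0,P1) = 24.8727, d(P0,P2) = 27.3366, d(P1,P2) = 26.4821
Closest: P0 and P1

Closest pair: (12.7, 5.6) and (-12.1, 3.7), distance = 24.8727


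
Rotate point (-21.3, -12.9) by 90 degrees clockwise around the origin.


90° CW: (x,y) -> (y, -x)
(-21.3,-12.9) -> (-12.9, 21.3)

(-12.9, 21.3)


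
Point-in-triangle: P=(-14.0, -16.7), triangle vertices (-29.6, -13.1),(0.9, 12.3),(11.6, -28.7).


Cross products: AB x AP = -506.04, BC x BP = -921.2, CA x CP = -95.04
All same sign? yes

Yes, inside


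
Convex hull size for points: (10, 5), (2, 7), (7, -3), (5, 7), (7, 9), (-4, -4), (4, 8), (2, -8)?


Convex hull vertices (CCW): (-4, -4), (2, -8), (7, -3), (10, 5), (7, 9), (4, 8), (2, 7)
Count = 7

7


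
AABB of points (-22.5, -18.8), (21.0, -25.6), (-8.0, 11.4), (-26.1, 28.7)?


x range: [-26.1, 21]
y range: [-25.6, 28.7]
Bounding box: (-26.1,-25.6) to (21,28.7)

(-26.1,-25.6) to (21,28.7)


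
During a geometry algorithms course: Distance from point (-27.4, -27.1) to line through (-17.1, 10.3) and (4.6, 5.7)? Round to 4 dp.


|cross product| = 858.96
|line direction| = sqrt(492.05) = 22.1822
Distance = 858.96/sqrt(492.05) = 38.7229

38.7229


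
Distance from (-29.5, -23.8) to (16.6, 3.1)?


dx=46.1, dy=26.9
d^2 = 46.1^2 + 26.9^2 = 2848.82
d = sqrt(2848.82) = 53.3743

53.3743


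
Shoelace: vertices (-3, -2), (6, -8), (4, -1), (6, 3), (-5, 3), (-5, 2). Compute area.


Shoelace sum: ((-3)*(-8) - 6*(-2)) + (6*(-1) - 4*(-8)) + (4*3 - 6*(-1)) + (6*3 - (-5)*3) + ((-5)*2 - (-5)*3) + ((-5)*(-2) - (-3)*2)
= 134
Area = |134|/2 = 67

67


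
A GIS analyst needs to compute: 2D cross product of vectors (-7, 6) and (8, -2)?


u x v = u_x*v_y - u_y*v_x = (-7)*(-2) - 6*8
= 14 - 48 = -34

-34


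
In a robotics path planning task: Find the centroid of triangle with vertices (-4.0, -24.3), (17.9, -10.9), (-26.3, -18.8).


Centroid = ((x_A+x_B+x_C)/3, (y_A+y_B+y_C)/3)
= (((-4)+17.9+(-26.3))/3, ((-24.3)+(-10.9)+(-18.8))/3)
= (-4.1333, -18)

(-4.1333, -18)


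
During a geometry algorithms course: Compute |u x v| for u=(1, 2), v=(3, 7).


|u x v| = |1*7 - 2*3|
= |7 - 6| = 1

1


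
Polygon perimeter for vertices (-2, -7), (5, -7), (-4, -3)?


Sides: (-2, -7)->(5, -7): sqrt(49) = 7, (5, -7)->(-4, -3): sqrt(97) = 9.848858, (-4, -3)->(-2, -7): sqrt(20) = 4.472136
Sum = 21.320994
Perimeter = 21.321

21.321


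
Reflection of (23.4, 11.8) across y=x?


Reflection over y=x: (x,y) -> (y,x)
(23.4, 11.8) -> (11.8, 23.4)

(11.8, 23.4)


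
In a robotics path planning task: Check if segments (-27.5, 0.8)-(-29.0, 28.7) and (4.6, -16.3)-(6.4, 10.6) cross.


Cross products: d1=894.27, d2=984.84, d3=-869.94, d4=-960.51
d1*d2 < 0 and d3*d4 < 0? no

No, they don't intersect


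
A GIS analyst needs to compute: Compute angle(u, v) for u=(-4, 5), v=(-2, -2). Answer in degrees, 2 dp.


u.v = -2, |u| = sqrt(41) = 6.4031, |v| = sqrt(8) = 2.8284
cos(theta) = u.v/(|u||v|) = -2/sqrt(328) = -0.110432
theta = acos(-0.110432) = 96.34 degrees

96.34 degrees


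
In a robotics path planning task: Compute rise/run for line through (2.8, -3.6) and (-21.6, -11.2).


slope = (y2-y1)/(x2-x1) = ((-11.2)-(-3.6))/((-21.6)-2.8) = (-7.6)/(-24.4) = 0.3115

0.3115


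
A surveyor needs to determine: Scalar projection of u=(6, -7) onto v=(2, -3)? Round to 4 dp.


u.v = 33, |v| = sqrt(13) = 3.6056
Scalar projection = u.v / |v| = 33 / sqrt(13) = 9.1526

9.1526


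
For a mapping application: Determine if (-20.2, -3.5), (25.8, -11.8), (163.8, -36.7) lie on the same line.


Cross product: (25.8-(-20.2))*((-36.7)-(-3.5)) - ((-11.8)-(-3.5))*(163.8-(-20.2))
= 0

Yes, collinear


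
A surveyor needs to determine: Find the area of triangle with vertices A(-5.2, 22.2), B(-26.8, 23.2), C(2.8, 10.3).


Area = |x_A(y_B-y_C) + x_B(y_C-y_A) + x_C(y_A-y_B)|/2
= |(-67.08) + 318.92 + (-2.8)|/2
= 249.04/2 = 124.52

124.52


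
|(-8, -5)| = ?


|u| = sqrt((-8)^2 + (-5)^2) = sqrt(89) = 9.434

9.434


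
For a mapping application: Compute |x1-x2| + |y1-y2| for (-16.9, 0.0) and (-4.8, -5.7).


|(-16.9)-(-4.8)| + |0-(-5.7)| = 12.1 + 5.7 = 17.8

17.8


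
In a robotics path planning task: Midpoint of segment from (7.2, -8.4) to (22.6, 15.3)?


M = ((7.2+22.6)/2, ((-8.4)+15.3)/2)
= (14.9, 3.45)

(14.9, 3.45)


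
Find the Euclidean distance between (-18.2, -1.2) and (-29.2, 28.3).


dx=-11, dy=29.5
d^2 = (-11)^2 + 29.5^2 = 991.25
d = sqrt(991.25) = 31.4841

31.4841


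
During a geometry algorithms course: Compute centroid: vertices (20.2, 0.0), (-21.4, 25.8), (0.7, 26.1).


Centroid = ((x_A+x_B+x_C)/3, (y_A+y_B+y_C)/3)
= ((20.2+(-21.4)+0.7)/3, (0+25.8+26.1)/3)
= (-0.1667, 17.3)

(-0.1667, 17.3)


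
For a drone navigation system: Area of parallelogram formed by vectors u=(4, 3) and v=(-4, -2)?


|u x v| = |4*(-2) - 3*(-4)|
= |(-8) - (-12)| = 4

4


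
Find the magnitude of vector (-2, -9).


|u| = sqrt((-2)^2 + (-9)^2) = sqrt(85) = 9.2195

9.2195


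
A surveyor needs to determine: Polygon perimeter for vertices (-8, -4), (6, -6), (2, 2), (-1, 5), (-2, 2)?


Sides: (-8, -4)->(6, -6): sqrt(200) = 14.142136, (6, -6)->(2, 2): sqrt(80) = 8.944272, (2, 2)->(-1, 5): sqrt(18) = 4.242641, (-1, 5)->(-2, 2): sqrt(10) = 3.162278, (-2, 2)->(-8, -4): sqrt(72) = 8.485281
Sum = 38.976608
Perimeter = 38.9766

38.9766


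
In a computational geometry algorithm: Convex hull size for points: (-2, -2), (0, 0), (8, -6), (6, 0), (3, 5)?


Convex hull vertices (CCW): (-2, -2), (8, -6), (6, 0), (3, 5)
Count = 4

4


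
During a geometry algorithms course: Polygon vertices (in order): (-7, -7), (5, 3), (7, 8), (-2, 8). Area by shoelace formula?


Shoelace sum: ((-7)*3 - 5*(-7)) + (5*8 - 7*3) + (7*8 - (-2)*8) + ((-2)*(-7) - (-7)*8)
= 175
Area = |175|/2 = 87.5

87.5


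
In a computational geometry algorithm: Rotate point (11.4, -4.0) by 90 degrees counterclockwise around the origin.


90° CCW: (x,y) -> (-y, x)
(11.4,-4) -> (4, 11.4)

(4, 11.4)


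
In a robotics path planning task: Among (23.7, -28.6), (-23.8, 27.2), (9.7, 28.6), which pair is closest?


d(P0,P1) = 73.2795, d(P0,P2) = 58.8884, d(P1,P2) = 33.5292
Closest: P1 and P2

Closest pair: (-23.8, 27.2) and (9.7, 28.6), distance = 33.5292


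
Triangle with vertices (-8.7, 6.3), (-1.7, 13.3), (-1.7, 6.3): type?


Side lengths squared: AB^2=98, BC^2=49, CA^2=49
Sorted: [49, 49, 98]
By sides: Isosceles, By angles: Right

Isosceles, Right


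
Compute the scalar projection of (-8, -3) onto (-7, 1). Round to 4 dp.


u.v = 53, |v| = sqrt(50) = 7.0711
Scalar projection = u.v / |v| = 53 / sqrt(50) = 7.4953

7.4953


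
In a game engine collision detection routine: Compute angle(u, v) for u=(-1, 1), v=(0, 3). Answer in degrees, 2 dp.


u.v = 3, |u| = sqrt(2) = 1.4142, |v| = sqrt(9) = 3
cos(theta) = u.v/(|u||v|) = 3/sqrt(18) = 0.707107
theta = acos(0.707107) = 45 degrees

45 degrees


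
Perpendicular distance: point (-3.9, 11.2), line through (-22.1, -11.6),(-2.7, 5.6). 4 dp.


|cross product| = 129.28
|line direction| = sqrt(672.2) = 25.9268
Distance = 129.28/sqrt(672.2) = 4.9863

4.9863


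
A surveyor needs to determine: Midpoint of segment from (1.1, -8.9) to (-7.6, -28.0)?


M = ((1.1+(-7.6))/2, ((-8.9)+(-28))/2)
= (-3.25, -18.45)

(-3.25, -18.45)


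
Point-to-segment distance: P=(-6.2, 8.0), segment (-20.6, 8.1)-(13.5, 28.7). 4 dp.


Project P onto AB: t = 0.3081 (clamped to [0,1])
Closest point on segment: (-10.0944, 14.4465)
Distance: 7.5315

7.5315


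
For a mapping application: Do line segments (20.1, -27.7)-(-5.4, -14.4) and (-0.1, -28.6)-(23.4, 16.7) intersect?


Cross products: d1=-893.91, d2=573.79, d3=291.61, d4=-1176.09
d1*d2 < 0 and d3*d4 < 0? yes

Yes, they intersect


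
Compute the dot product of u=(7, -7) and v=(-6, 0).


u . v = u_x*v_x + u_y*v_y = 7*(-6) + (-7)*0
= (-42) + 0 = -42

-42


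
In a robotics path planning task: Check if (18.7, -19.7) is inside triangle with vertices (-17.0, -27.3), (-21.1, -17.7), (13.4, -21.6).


Cross products: AB x AP = -373.88, BC x BP = 86.22, CA x CP = -27.55
All same sign? no

No, outside
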